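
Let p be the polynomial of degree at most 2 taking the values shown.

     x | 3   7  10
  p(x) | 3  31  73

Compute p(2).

1

Using the Lagrange interpolation formula with nodes 3, 7, 10:
  L_0(x) = (x - 7)(x - 10) / 28
  L_1(x) = (x - 3)(x - 10) / -12
  L_2(x) = (x - 3)(x - 7) / 21
Then p(x) = 3·L_0(x) + 31·L_1(x) + 73·L_2(x).
Expanding and collecting terms gives p(x) = x^2 - 3x + 3.
Evaluating at x = 2: p(2) = 1.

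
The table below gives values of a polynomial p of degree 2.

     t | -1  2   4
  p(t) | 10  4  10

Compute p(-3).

Write p(t) = at^2 + bt + c. Substituting each data point gives a linear system:
  a - b + c = 10
  4a + 2b + c = 4
  16a + 4b + c = 10
Solving the system yields a = 1, b = -3, c = 6.
So p(t) = t² - 3t + 6.
Then p(-3) = 24.

24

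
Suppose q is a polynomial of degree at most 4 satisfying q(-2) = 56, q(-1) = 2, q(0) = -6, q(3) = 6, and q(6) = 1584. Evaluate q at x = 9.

9912

Write q(x) = ax^4 + bx^3 + cx^2 + dx + e. Substituting each data point gives a linear system:
  16a - 8b + 4c - 2d + e = 56
  a - b + c - d + e = 2
  e = -6
  81a + 27b + 9c + 3d + e = 6
  1296a + 216b + 36c + 6d + e = 1584
Solving the system yields a = 2, b = -4, c = -3, d = -5, e = -6.
So q(x) = 2x^4 - 4x^3 - 3x^2 - 5x - 6.
Then q(9) = 9912.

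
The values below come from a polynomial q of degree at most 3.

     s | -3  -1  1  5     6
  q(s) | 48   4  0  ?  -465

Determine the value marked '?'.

The 4 known points determine the degree-3 polynomial uniquely.
Write q(s) = as^3 + bs^2 + cs + d. Substituting each data point gives a linear system:
  -27a + 9b - 3c + d = 48
  -a + b - c + d = 4
  a + b + c + d = 0
  216a + 36b + 6c + d = -465
Solving the system yields a = -2, b = -1, c = 0, d = 3.
So q(s) = -2s³ - s² + 3.
Then q(5) = -272.

-272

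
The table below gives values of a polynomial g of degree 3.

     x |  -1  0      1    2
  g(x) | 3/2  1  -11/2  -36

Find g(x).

g(x) = -3x^3 - 3x^2 - (1/2)x + 1

Write g(x) = ax^3 + bx^2 + cx + d. Substituting each data point gives a linear system:
  -a + b - c + d = 3/2
  d = 1
  a + b + c + d = -11/2
  8a + 4b + 2c + d = -36
Solving the system yields a = -3, b = -3, c = -1/2, d = 1.
So g(x) = -3x^3 - 3x^2 - (1/2)x + 1.
Check: g(-1) = 3/2. ✓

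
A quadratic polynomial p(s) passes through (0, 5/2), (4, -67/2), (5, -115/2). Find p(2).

-7/2

Using the Lagrange interpolation formula with nodes 0, 4, 5:
  L_0(s) = (s - 4)(s - 5) / 20
  L_1(s) = s(s - 5) / -4
  L_2(s) = s(s - 4) / 5
Then p(s) = 5/2·L_0(s) - 67/2·L_1(s) - 115/2·L_2(s).
Expanding and collecting terms gives p(s) = -3s² + 3s + 5/2.
Evaluating at s = 2: p(2) = -7/2.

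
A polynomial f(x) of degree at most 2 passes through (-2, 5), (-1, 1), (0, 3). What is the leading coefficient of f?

3

Write f(x) = ax^2 + bx + c. Substituting each data point gives a linear system:
  4a - 2b + c = 5
  a - b + c = 1
  c = 3
Solving the system yields a = 3, b = 5, c = 3.
So f(x) = 3x² + 5x + 3.
The leading coefficient is 3.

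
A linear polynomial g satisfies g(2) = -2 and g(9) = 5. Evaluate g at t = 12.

8

Using the Lagrange interpolation formula with nodes 2, 9:
  L_0(t) = (t - 9) / -7
  L_1(t) = (t - 2) / 7
Then g(t) = -2·L_0(t) + 5·L_1(t).
Expanding and collecting terms gives g(t) = t - 4.
Evaluating at t = 12: g(12) = 8.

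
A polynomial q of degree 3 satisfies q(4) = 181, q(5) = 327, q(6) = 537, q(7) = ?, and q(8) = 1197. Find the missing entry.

823

On equispaced nodes a degree-3 polynomial has vanishing fourth forward difference, so
  q(4) - 4·q(5) + 6·q(6) - 4·q(7) + q(8) = 0.
Substituting the known values and solving for q(7):
  -4·q(7) = -3292
  q(7) = 823.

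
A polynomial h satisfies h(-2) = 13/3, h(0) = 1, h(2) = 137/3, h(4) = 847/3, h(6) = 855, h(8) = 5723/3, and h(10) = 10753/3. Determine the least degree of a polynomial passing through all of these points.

3

Forward differences of the values at t = -2, 0, 2, 4, 6, 8, 10:
  h  : 13/3  1  137/3  847/3  855  5723/3  10753/3
  Δ  : -10/3  134/3  710/3  1718/3  3158/3  5030/3
  Δ^2: 48  192  336  480  624
  Δ^3: 144  144  144  144
  Δ^4: 0  0  0
  Δ^5: 0  0
  Δ^6: 0
The third differences are constant (144) and nonzero, while all higher differences vanish, so the minimal degree is 3.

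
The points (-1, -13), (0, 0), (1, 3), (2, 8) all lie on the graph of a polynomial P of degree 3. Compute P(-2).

Write P(x) = ax^3 + bx^2 + cx + d. Substituting each data point gives a linear system:
  -a + b - c + d = -13
  d = 0
  a + b + c + d = 3
  8a + 4b + 2c + d = 8
Solving the system yields a = 2, b = -5, c = 6, d = 0.
So P(x) = 2x^3 - 5x^2 + 6x.
Then P(-2) = -48.

-48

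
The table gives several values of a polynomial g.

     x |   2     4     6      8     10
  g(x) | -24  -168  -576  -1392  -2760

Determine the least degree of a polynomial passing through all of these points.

Forward differences of the values at x = 2, 4, 6, 8, 10:
  g  : -24  -168  -576  -1392  -2760
  Δ  : -144  -408  -816  -1368
  Δ^2: -264  -408  -552
  Δ^3: -144  -144
  Δ^4: 0
The third differences are constant (-144) and nonzero, while all higher differences vanish, so the minimal degree is 3.

3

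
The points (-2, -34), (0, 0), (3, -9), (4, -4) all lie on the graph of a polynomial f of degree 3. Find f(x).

Using the Lagrange interpolation formula with nodes -2, 0, 3, 4:
  L_0(x) = x(x - 3)(x - 4) / -60
  L_1(x) = (x + 2)(x - 3)(x - 4) / 24
  L_2(x) = (x + 2)x(x - 4) / -15
  L_3(x) = (x + 2)x(x - 3) / 24
Then f(x) = -34·L_0(x) + 0·L_1(x) - 9·L_2(x) - 4·L_3(x).
Expanding and collecting terms gives f(x) = x^3 - 5x^2 + 3x.
Check: f(3) = -9. ✓

f(x) = x^3 - 5x^2 + 3x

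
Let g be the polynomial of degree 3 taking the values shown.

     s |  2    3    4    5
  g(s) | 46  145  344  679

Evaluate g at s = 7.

Forward differences of the values at s = 2, 3, 4, 5:
  g  : 46  145  344  679
  Δ  : 99  199  335
  Δ^2: 100  136
  Δ^3: 36
The third differences are constant, confirming degree 3.
Interpolating (Newton forward form) and evaluating at s = 7 gives g(7) = 1901.

1901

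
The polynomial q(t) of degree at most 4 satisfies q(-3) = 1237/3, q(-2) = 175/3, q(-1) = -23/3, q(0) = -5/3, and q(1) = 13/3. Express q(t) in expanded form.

q(t) = 6t^4 - 6t^2 + 6t - 5/3

Write q(t) = at^4 + bt^3 + ct^2 + dt + e. Substituting each data point gives a linear system:
  81a - 27b + 9c - 3d + e = 1237/3
  16a - 8b + 4c - 2d + e = 175/3
  a - b + c - d + e = -23/3
  e = -5/3
  a + b + c + d + e = 13/3
Solving the system yields a = 6, b = 0, c = -6, d = 6, e = -5/3.
So q(t) = 6t^4 - 6t^2 + 6t - 5/3.
Check: q(-3) = 1237/3. ✓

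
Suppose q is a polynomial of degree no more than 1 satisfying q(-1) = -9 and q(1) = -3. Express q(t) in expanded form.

q(t) = 3t - 6

Write q(t) = at + b. Substituting each data point gives a linear system:
  -a + b = -9
  a + b = -3
Solving the system yields a = 3, b = -6.
So q(t) = 3t - 6.
Check: q(-1) = -9. ✓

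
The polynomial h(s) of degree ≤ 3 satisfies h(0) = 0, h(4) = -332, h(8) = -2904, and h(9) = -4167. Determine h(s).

Using the Lagrange interpolation formula with nodes 0, 4, 8, 9:
  L_0(s) = (s - 4)(s - 8)(s - 9) / -288
  L_1(s) = s(s - 8)(s - 9) / 80
  L_2(s) = s(s - 4)(s - 9) / -32
  L_3(s) = s(s - 4)(s - 8) / 45
Then h(s) = 0·L_0(s) - 332·L_1(s) - 2904·L_2(s) - 4167·L_3(s).
Expanding and collecting terms gives h(s) = -6s^3 + 2s^2 + 5s.
Check: h(0) = 0. ✓

h(s) = -6s^3 + 2s^2 + 5s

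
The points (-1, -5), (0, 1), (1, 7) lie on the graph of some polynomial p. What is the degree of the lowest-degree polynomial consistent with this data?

1

Forward differences of the values at x = -1, 0, 1:
  p  : -5  1  7
  Δ  : 6  6
  Δ^2: 0
The first differences are constant (6) and nonzero, while all higher differences vanish, so the minimal degree is 1.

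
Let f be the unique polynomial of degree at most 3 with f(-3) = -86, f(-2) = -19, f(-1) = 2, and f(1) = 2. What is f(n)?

f(n) = 4n^3 + n^2 - 4n + 1

Using the Lagrange interpolation formula with nodes -3, -2, -1, 1:
  L_0(n) = (n + 2)(n + 1)(n - 1) / -8
  L_1(n) = (n + 3)(n + 1)(n - 1) / 3
  L_2(n) = (n + 3)(n + 2)(n - 1) / -4
  L_3(n) = (n + 3)(n + 2)(n + 1) / 24
Then f(n) = -86·L_0(n) - 19·L_1(n) + 2·L_2(n) + 2·L_3(n).
Expanding and collecting terms gives f(n) = 4n³ + n² - 4n + 1.
Check: f(-1) = 2. ✓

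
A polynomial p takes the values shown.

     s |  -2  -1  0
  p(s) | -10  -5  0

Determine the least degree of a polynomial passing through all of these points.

Forward differences of the values at s = -2, -1, 0:
  p  : -10  -5  0
  Δ  : 5  5
  Δ^2: 0
The first differences are constant (5) and nonzero, while all higher differences vanish, so the minimal degree is 1.

1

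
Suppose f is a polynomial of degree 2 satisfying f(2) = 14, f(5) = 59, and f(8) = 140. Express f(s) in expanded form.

Using the Lagrange interpolation formula with nodes 2, 5, 8:
  L_0(s) = (s - 5)(s - 8) / 18
  L_1(s) = (s - 2)(s - 8) / -9
  L_2(s) = (s - 2)(s - 5) / 18
Then f(s) = 14·L_0(s) + 59·L_1(s) + 140·L_2(s).
Expanding and collecting terms gives f(s) = 2s^2 + s + 4.
Check: f(8) = 140. ✓

f(s) = 2s^2 + s + 4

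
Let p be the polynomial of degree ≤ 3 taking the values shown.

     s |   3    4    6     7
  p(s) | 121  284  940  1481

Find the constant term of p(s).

Write p(s) = as^3 + bs^2 + cs + d. Substituting each data point gives a linear system:
  27a + 9b + 3c + d = 121
  64a + 16b + 4c + d = 284
  216a + 36b + 6c + d = 940
  343a + 49b + 7c + d = 1481
Solving the system yields a = 4, b = 3, c = -6, d = 4.
So p(s) = 4s^3 + 3s^2 - 6s + 4.
The constant term is 4.

4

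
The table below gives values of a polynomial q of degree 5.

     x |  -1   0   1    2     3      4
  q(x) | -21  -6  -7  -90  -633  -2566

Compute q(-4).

858

Using the Lagrange interpolation formula with nodes -1, 0, 1, 2, 3, 4:
  L_0(x) = x(x - 1)(x - 2)(x - 3)(x - 4) / -120
  L_1(x) = (x + 1)(x - 1)(x - 2)(x - 3)(x - 4) / 24
  L_2(x) = (x + 1)x(x - 2)(x - 3)(x - 4) / -12
  L_3(x) = (x + 1)x(x - 1)(x - 3)(x - 4) / 12
  L_4(x) = (x + 1)x(x - 1)(x - 2)(x - 4) / -24
  L_5(x) = (x + 1)x(x - 1)(x - 2)(x - 3) / 120
Then q(x) = -21·L_0(x) - 6·L_1(x) - 7·L_2(x) - 90·L_3(x) - 633·L_4(x) - 2566·L_5(x).
Expanding and collecting terms gives q(x) = -2x⁵ - 3x⁴ + 5x³ - 5x² + 4x - 6.
Evaluating at x = -4: q(-4) = 858.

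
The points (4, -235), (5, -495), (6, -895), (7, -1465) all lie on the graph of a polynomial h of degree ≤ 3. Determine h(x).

h(x) = -5x^3 + 5x^2 + 5

Write h(x) = ax^3 + bx^2 + cx + d. Substituting each data point gives a linear system:
  64a + 16b + 4c + d = -235
  125a + 25b + 5c + d = -495
  216a + 36b + 6c + d = -895
  343a + 49b + 7c + d = -1465
Solving the system yields a = -5, b = 5, c = 0, d = 5.
So h(x) = -5x^3 + 5x^2 + 5.
Check: h(6) = -895. ✓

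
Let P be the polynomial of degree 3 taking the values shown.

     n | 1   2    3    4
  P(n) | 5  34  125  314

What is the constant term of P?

2

Write P(n) = an^3 + bn^2 + cn + d. Substituting each data point gives a linear system:
  a + b + c + d = 5
  8a + 4b + 2c + d = 34
  27a + 9b + 3c + d = 125
  64a + 16b + 4c + d = 314
Solving the system yields a = 6, b = -5, c = 2, d = 2.
So P(n) = 6n^3 - 5n^2 + 2n + 2.
The constant term is 2.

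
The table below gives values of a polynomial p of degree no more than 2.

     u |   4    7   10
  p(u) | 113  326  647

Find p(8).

Write p(u) = au^2 + bu + c. Substituting each data point gives a linear system:
  16a + 4b + c = 113
  49a + 7b + c = 326
  100a + 10b + c = 647
Solving the system yields a = 6, b = 5, c = -3.
So p(u) = 6u² + 5u - 3.
Then p(8) = 421.

421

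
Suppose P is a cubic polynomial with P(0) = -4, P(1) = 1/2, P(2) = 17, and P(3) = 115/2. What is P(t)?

Using the Lagrange interpolation formula with nodes 0, 1, 2, 3:
  L_0(t) = (t - 1)(t - 2)(t - 3) / -6
  L_1(t) = t(t - 2)(t - 3) / 2
  L_2(t) = t(t - 1)(t - 3) / -2
  L_3(t) = t(t - 1)(t - 2) / 6
Then P(t) = -4·L_0(t) + 1/2·L_1(t) + 17·L_2(t) + 115/2·L_3(t).
Expanding and collecting terms gives P(t) = 2t^3 + (5/2)t - 4.
Check: P(3) = 115/2. ✓

P(t) = 2t^3 + (5/2)t - 4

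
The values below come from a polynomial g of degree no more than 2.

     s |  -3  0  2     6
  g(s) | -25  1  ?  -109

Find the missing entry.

-35/3

The 3 known points determine the degree-2 polynomial uniquely.
Write g(s) = as^2 + bs + c. Substituting each data point gives a linear system:
  9a - 3b + c = -25
  c = 1
  36a + 6b + c = -109
Solving the system yields a = -3, b = -1/3, c = 1.
So g(s) = -3s² - (1/3)s + 1.
Then g(2) = -35/3.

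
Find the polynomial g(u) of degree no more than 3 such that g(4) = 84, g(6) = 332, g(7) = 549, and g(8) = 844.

g(u) = 2u^3 - 3u^2 + 2u - 4

Write g(u) = au^3 + bu^2 + cu + d. Substituting each data point gives a linear system:
  64a + 16b + 4c + d = 84
  216a + 36b + 6c + d = 332
  343a + 49b + 7c + d = 549
  512a + 64b + 8c + d = 844
Solving the system yields a = 2, b = -3, c = 2, d = -4.
So g(u) = 2u^3 - 3u^2 + 2u - 4.
Check: g(6) = 332. ✓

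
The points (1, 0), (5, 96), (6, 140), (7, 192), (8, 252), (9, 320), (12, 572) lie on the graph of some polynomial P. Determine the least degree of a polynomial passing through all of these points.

Divided differences on the nodes 1, 5, 6, 7, 8, 9, 12:
  order 0: 0  96  140  192  252  320  572
  order 1: 24  44  52  60  68  84
  order 2: 4  4  4  4  4
  order 3: 0  0  0  0
  order 4: 0  0  0
  order 5: 0  0
  order 6: 0
The order-2 divided differences are all 4 (nonzero) and every higher order vanishes, so the data lies on a polynomial of degree exactly 2.

2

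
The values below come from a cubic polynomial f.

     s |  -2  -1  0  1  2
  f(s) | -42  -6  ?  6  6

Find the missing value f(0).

6

On equispaced nodes a degree-3 polynomial has vanishing fourth forward difference, so
  f(-2) - 4·f(-1) + 6·f(0) - 4·f(1) + f(2) = 0.
Substituting the known values and solving for f(0):
  6·f(0) = 36
  f(0) = 6.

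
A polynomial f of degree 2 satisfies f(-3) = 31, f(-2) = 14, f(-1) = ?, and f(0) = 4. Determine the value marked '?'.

5

The 3 known points determine the degree-2 polynomial uniquely.
Write f(n) = an^2 + bn + c. Substituting each data point gives a linear system:
  9a - 3b + c = 31
  4a - 2b + c = 14
  c = 4
Solving the system yields a = 4, b = 3, c = 4.
So f(n) = 4n^2 + 3n + 4.
Then f(-1) = 5.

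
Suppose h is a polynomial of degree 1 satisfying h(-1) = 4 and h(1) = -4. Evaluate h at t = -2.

8

Write h(t) = at + b. Substituting each data point gives a linear system:
  -a + b = 4
  a + b = -4
Solving the system yields a = -4, b = 0.
So h(t) = -4t.
Then h(-2) = 8.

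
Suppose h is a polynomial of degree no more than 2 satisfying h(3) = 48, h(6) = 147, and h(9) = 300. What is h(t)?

Write h(t) = at^2 + bt + c. Substituting each data point gives a linear system:
  9a + 3b + c = 48
  36a + 6b + c = 147
  81a + 9b + c = 300
Solving the system yields a = 3, b = 6, c = 3.
So h(t) = 3t² + 6t + 3.
Check: h(9) = 300. ✓

h(t) = 3t^2 + 6t + 3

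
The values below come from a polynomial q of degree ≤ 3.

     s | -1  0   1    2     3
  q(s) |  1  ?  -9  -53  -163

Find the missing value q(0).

The 4 known points determine the degree-3 polynomial uniquely.
Write q(s) = as^3 + bs^2 + cs + d. Substituting each data point gives a linear system:
  -a + b - c + d = 1
  a + b + c + d = -9
  8a + 4b + 2c + d = -53
  27a + 9b + 3c + d = -163
Solving the system yields a = -5, b = -3, c = 0, d = -1.
So q(s) = -5s^3 - 3s^2 - 1.
Then q(0) = -1.

-1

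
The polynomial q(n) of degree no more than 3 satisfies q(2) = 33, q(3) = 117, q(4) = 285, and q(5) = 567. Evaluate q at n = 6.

993

Forward differences of the values at n = 2, 3, 4, 5:
  q  : 33  117  285  567
  Δ  : 84  168  282
  Δ^2: 84  114
  Δ^3: 30
The third differences are constant, confirming degree 3.
Interpolating (Newton forward form) and evaluating at n = 6 gives q(6) = 993.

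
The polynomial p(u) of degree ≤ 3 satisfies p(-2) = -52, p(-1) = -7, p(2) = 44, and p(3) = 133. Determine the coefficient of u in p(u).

4

Write p(u) = au^3 + bu^2 + cu + d. Substituting each data point gives a linear system:
  -8a + 4b - 2c + d = -52
  -a + b - c + d = -7
  8a + 4b + 2c + d = 44
  27a + 9b + 3c + d = 133
Solving the system yields a = 5, b = -2, c = 4, d = 4.
So p(u) = 5u³ - 2u² + 4u + 4.
The coefficient of u is 4.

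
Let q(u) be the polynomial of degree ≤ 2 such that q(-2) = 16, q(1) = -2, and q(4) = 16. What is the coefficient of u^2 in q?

Write q(u) = au^2 + bu + c. Substituting each data point gives a linear system:
  4a - 2b + c = 16
  a + b + c = -2
  16a + 4b + c = 16
Solving the system yields a = 2, b = -4, c = 0.
So q(u) = 2u^2 - 4u.
The leading coefficient is 2.

2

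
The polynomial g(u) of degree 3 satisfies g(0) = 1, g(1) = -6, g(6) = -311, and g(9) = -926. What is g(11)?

-1616

Using the Lagrange interpolation formula with nodes 0, 1, 6, 9:
  L_0(u) = (u - 1)(u - 6)(u - 9) / -54
  L_1(u) = u(u - 6)(u - 9) / 40
  L_2(u) = u(u - 1)(u - 9) / -90
  L_3(u) = u(u - 1)(u - 6) / 216
Then g(u) = 1·L_0(u) - 6·L_1(u) - 311·L_2(u) - 926·L_3(u).
Expanding and collecting terms gives g(u) = -u³ - 2u² - 4u + 1.
Evaluating at u = 11: g(11) = -1616.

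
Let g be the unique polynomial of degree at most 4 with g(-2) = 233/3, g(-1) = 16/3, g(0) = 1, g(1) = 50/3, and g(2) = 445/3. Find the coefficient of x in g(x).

5/3

Write g(x) = ax^4 + bx^3 + cx^2 + dx + e. Substituting each data point gives a linear system:
  16a - 8b + 4c - 2d + e = 233/3
  a - b + c - d + e = 16/3
  e = 1
  a + b + c + d + e = 50/3
  16a + 8b + 4c + 2d + e = 445/3
Solving the system yields a = 6, b = 4, c = 4, d = 5/3, e = 1.
So g(x) = 6x^4 + 4x^3 + 4x^2 + (5/3)x + 1.
The coefficient of x is 5/3.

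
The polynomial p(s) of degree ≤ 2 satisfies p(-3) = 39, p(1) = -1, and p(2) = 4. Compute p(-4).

64

Write p(s) = as^2 + bs + c. Substituting each data point gives a linear system:
  9a - 3b + c = 39
  a + b + c = -1
  4a + 2b + c = 4
Solving the system yields a = 3, b = -4, c = 0.
So p(s) = 3s^2 - 4s.
Then p(-4) = 64.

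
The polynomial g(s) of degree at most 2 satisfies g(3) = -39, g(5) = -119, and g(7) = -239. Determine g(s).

Using the Lagrange interpolation formula with nodes 3, 5, 7:
  L_0(s) = (s - 5)(s - 7) / 8
  L_1(s) = (s - 3)(s - 7) / -4
  L_2(s) = (s - 3)(s - 5) / 8
Then g(s) = -39·L_0(s) - 119·L_1(s) - 239·L_2(s).
Expanding and collecting terms gives g(s) = -5s² + 6.
Check: g(7) = -239. ✓

g(s) = -5s^2 + 6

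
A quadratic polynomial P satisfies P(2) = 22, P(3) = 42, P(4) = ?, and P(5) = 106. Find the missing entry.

On equispaced nodes a degree-2 polynomial has vanishing third forward difference, so
  - P(2) + 3·P(3) - 3·P(4) + P(5) = 0.
Substituting the known values and solving for P(4):
  -3·P(4) = -210
  P(4) = 70.

70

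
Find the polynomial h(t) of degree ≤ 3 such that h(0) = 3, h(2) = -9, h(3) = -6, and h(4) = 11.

Write h(t) = at^3 + bt^2 + ct + d. Substituting each data point gives a linear system:
  d = 3
  8a + 4b + 2c + d = -9
  27a + 9b + 3c + d = -6
  64a + 16b + 4c + d = 11
Solving the system yields a = 1, b = -2, c = -6, d = 3.
So h(t) = t^3 - 2t^2 - 6t + 3.
Check: h(2) = -9. ✓

h(t) = t^3 - 2t^2 - 6t + 3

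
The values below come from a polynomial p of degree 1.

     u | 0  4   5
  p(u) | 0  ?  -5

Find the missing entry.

-4

The 2 known points determine the degree-1 polynomial uniquely.
Write p(u) = au + b. Substituting each data point gives a linear system:
  b = 0
  5a + b = -5
Solving the system yields a = -1, b = 0.
So p(u) = -u.
Then p(4) = -4.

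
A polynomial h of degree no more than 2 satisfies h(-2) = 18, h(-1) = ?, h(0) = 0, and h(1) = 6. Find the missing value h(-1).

The 3 known points determine the degree-2 polynomial uniquely.
Write h(n) = an^2 + bn + c. Substituting each data point gives a linear system:
  4a - 2b + c = 18
  c = 0
  a + b + c = 6
Solving the system yields a = 5, b = 1, c = 0.
So h(n) = 5n² + n.
Then h(-1) = 4.

4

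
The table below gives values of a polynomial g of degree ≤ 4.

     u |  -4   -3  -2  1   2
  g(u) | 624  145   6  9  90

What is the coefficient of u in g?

1

Write g(u) = au^4 + bu^3 + cu^2 + du + e. Substituting each data point gives a linear system:
  256a - 64b + 16c - 4d + e = 624
  81a - 27b + 9c - 3d + e = 145
  16a - 8b + 4c - 2d + e = 6
  a + b + c + d + e = 9
  16a + 8b + 4c + 2d + e = 90
Solving the system yields a = 4, b = 5, c = -5, d = 1, e = 4.
So g(u) = 4u⁴ + 5u³ - 5u² + u + 4.
The coefficient of u is 1.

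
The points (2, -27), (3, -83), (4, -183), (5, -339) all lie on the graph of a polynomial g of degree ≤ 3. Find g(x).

g(x) = -2x^3 - 4x^2 + 2x + 1

Using the Lagrange interpolation formula with nodes 2, 3, 4, 5:
  L_0(x) = (x - 3)(x - 4)(x - 5) / -6
  L_1(x) = (x - 2)(x - 4)(x - 5) / 2
  L_2(x) = (x - 2)(x - 3)(x - 5) / -2
  L_3(x) = (x - 2)(x - 3)(x - 4) / 6
Then g(x) = -27·L_0(x) - 83·L_1(x) - 183·L_2(x) - 339·L_3(x).
Expanding and collecting terms gives g(x) = -2x^3 - 4x^2 + 2x + 1.
Check: g(2) = -27. ✓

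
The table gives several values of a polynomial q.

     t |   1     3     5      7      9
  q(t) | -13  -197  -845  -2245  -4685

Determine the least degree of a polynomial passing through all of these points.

3

Forward differences of the values at t = 1, 3, 5, 7, 9:
  q  : -13  -197  -845  -2245  -4685
  Δ  : -184  -648  -1400  -2440
  Δ^2: -464  -752  -1040
  Δ^3: -288  -288
  Δ^4: 0
The third differences are constant (-288) and nonzero, while all higher differences vanish, so the minimal degree is 3.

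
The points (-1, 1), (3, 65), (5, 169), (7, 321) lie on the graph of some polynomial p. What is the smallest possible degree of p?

2

Divided differences on the nodes -1, 3, 5, 7:
  order 0: 1  65  169  321
  order 1: 16  52  76
  order 2: 6  6
  order 3: 0
The order-2 divided differences are all 6 (nonzero) and every higher order vanishes, so the data lies on a polynomial of degree exactly 2.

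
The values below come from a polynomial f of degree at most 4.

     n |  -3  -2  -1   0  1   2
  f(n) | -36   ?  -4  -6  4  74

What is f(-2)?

The 5 known points determine the degree-4 polynomial uniquely.
Write f(n) = an^4 + bn^3 + cn^2 + dn + e. Substituting each data point gives a linear system:
  81a - 27b + 9c - 3d + e = -36
  a - b + c - d + e = -4
  e = -6
  a + b + c + d + e = 4
  16a + 8b + 4c + 2d + e = 74
Solving the system yields a = 1, b = 6, c = 5, d = -2, e = -6.
So f(n) = n^4 + 6n^3 + 5n^2 - 2n - 6.
Then f(-2) = -14.

-14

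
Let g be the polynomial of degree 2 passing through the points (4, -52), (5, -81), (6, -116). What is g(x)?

Write g(x) = ax^2 + bx + c. Substituting each data point gives a linear system:
  16a + 4b + c = -52
  25a + 5b + c = -81
  36a + 6b + c = -116
Solving the system yields a = -3, b = -2, c = 4.
So g(x) = -3x^2 - 2x + 4.
Check: g(6) = -116. ✓

g(x) = -3x^2 - 2x + 4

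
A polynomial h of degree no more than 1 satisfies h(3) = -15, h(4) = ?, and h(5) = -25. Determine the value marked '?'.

-20

The 2 known points determine the degree-1 polynomial uniquely.
Write h(t) = at + b. Substituting each data point gives a linear system:
  3a + b = -15
  5a + b = -25
Solving the system yields a = -5, b = 0.
So h(t) = -5t.
Then h(4) = -20.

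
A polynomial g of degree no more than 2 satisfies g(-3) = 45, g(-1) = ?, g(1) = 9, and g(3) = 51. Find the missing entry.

7

On equispaced nodes a degree-2 polynomial has vanishing third forward difference, so
  - g(-3) + 3·g(-1) - 3·g(1) + g(3) = 0.
Substituting the known values and solving for g(-1):
  3·g(-1) = 21
  g(-1) = 7.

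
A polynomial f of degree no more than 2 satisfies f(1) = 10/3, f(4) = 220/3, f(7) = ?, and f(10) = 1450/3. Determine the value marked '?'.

The 3 known points determine the degree-2 polynomial uniquely.
Write f(n) = an^2 + bn + c. Substituting each data point gives a linear system:
  a + b + c = 10/3
  16a + 4b + c = 220/3
  100a + 10b + c = 1450/3
Solving the system yields a = 5, b = -5/3, c = 0.
So f(n) = 5n^2 - (5/3)n.
Then f(7) = 700/3.

700/3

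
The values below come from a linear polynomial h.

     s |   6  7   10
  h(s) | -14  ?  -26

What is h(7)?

-17

The 2 known points determine the degree-1 polynomial uniquely.
Write h(s) = as + b. Substituting each data point gives a linear system:
  6a + b = -14
  10a + b = -26
Solving the system yields a = -3, b = 4.
So h(s) = -3s + 4.
Then h(7) = -17.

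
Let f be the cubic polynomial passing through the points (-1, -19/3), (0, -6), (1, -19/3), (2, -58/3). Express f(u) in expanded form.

f(u) = -2u^3 - (1/3)u^2 + 2u - 6

Write f(u) = au^3 + bu^2 + cu + d. Substituting each data point gives a linear system:
  -a + b - c + d = -19/3
  d = -6
  a + b + c + d = -19/3
  8a + 4b + 2c + d = -58/3
Solving the system yields a = -2, b = -1/3, c = 2, d = -6.
So f(u) = -2u³ - (1/3)u² + 2u - 6.
Check: f(-1) = -19/3. ✓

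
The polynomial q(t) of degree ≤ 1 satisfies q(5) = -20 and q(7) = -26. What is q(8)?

Using the Lagrange interpolation formula with nodes 5, 7:
  L_0(t) = (t - 7) / -2
  L_1(t) = (t - 5) / 2
Then q(t) = -20·L_0(t) - 26·L_1(t).
Expanding and collecting terms gives q(t) = -3t - 5.
Evaluating at t = 8: q(8) = -29.

-29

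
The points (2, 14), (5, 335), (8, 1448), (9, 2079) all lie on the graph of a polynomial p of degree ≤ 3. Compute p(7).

959

Write p(s) = as^3 + bs^2 + cs + d. Substituting each data point gives a linear system:
  8a + 4b + 2c + d = 14
  125a + 25b + 5c + d = 335
  512a + 64b + 8c + d = 1448
  729a + 81b + 9c + d = 2079
Solving the system yields a = 3, b = -1, c = -3, d = 0.
So p(s) = 3s^3 - s^2 - 3s.
Then p(7) = 959.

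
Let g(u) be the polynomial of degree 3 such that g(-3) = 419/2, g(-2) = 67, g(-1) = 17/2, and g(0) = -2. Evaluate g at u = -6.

1501

Write g(u) = au^3 + bu^2 + cu + d. Substituting each data point gives a linear system:
  -27a + 9b - 3c + d = 419/2
  -8a + 4b - 2c + d = 67
  -a + b - c + d = 17/2
  d = -2
Solving the system yields a = -6, b = 6, c = 3/2, d = -2.
So g(u) = -6u^3 + 6u^2 + (3/2)u - 2.
Then g(-6) = 1501.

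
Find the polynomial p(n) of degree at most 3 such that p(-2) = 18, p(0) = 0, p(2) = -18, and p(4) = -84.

Using the Lagrange interpolation formula with nodes -2, 0, 2, 4:
  L_0(n) = n(n - 2)(n - 4) / -48
  L_1(n) = (n + 2)(n - 2)(n - 4) / 16
  L_2(n) = (n + 2)n(n - 4) / -16
  L_3(n) = (n + 2)n(n - 2) / 48
Then p(n) = 18·L_0(n) + 0·L_1(n) - 18·L_2(n) - 84·L_3(n).
Expanding and collecting terms gives p(n) = -n^3 - 5n.
Check: p(4) = -84. ✓

p(n) = -n^3 - 5n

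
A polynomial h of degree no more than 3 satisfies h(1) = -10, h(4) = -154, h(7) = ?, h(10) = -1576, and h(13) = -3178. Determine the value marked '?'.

The 4 known points determine the degree-3 polynomial uniquely.
Write h(n) = an^3 + bn^2 + cn + d. Substituting each data point gives a linear system:
  a + b + c + d = -10
  64a + 16b + 4c + d = -154
  1000a + 100b + 10c + d = -1576
  2197a + 169b + 13c + d = -3178
Solving the system yields a = -1, b = -6, c = 3, d = -6.
So h(n) = -n^3 - 6n^2 + 3n - 6.
Then h(7) = -622.

-622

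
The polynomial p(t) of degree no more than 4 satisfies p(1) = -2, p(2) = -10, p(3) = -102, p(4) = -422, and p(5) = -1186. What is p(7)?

Write p(t) = at^4 + bt^3 + ct^2 + dt + e. Substituting each data point gives a linear system:
  a + b + c + d + e = -2
  16a + 8b + 4c + 2d + e = -10
  81a + 27b + 9c + 3d + e = -102
  256a + 64b + 16c + 4d + e = -422
  625a + 125b + 25c + 5d + e = -1186
Solving the system yields a = -3, b = 6, c = -3, d = 4, e = -6.
So p(t) = -3t^4 + 6t^3 - 3t^2 + 4t - 6.
Then p(7) = -5270.

-5270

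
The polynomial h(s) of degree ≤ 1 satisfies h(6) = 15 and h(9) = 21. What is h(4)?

11

Write h(s) = as + b. Substituting each data point gives a linear system:
  6a + b = 15
  9a + b = 21
Solving the system yields a = 2, b = 3.
So h(s) = 2s + 3.
Then h(4) = 11.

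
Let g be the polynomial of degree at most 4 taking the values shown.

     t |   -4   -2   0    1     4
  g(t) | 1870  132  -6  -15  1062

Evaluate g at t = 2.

16

Write g(t) = at^4 + bt^3 + ct^2 + dt + e. Substituting each data point gives a linear system:
  256a - 64b + 16c - 4d + e = 1870
  16a - 8b + 4c - 2d + e = 132
  e = -6
  a + b + c + d + e = -15
  256a + 64b + 16c + 4d + e = 1062
Solving the system yields a = 6, b = -6, c = -4, d = -5, e = -6.
So g(t) = 6t^4 - 6t^3 - 4t^2 - 5t - 6.
Then g(2) = 16.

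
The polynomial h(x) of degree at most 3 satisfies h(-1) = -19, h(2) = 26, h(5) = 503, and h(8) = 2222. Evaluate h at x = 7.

1461

Write h(x) = ax^3 + bx^2 + cx + d. Substituting each data point gives a linear system:
  -a + b - c + d = -19
  8a + 4b + 2c + d = 26
  125a + 25b + 5c + d = 503
  512a + 64b + 8c + d = 2222
Solving the system yields a = 5, b = -6, c = 6, d = -2.
So h(x) = 5x³ - 6x² + 6x - 2.
Then h(7) = 1461.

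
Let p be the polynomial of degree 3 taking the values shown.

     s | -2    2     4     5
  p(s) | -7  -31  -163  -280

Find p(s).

p(s) = -s^3 - 6s^2 - 2s + 5

Write p(s) = as^3 + bs^2 + cs + d. Substituting each data point gives a linear system:
  -8a + 4b - 2c + d = -7
  8a + 4b + 2c + d = -31
  64a + 16b + 4c + d = -163
  125a + 25b + 5c + d = -280
Solving the system yields a = -1, b = -6, c = -2, d = 5.
So p(s) = -s^3 - 6s^2 - 2s + 5.
Check: p(-2) = -7. ✓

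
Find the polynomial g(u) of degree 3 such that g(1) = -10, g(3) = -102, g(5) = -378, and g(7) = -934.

Write g(u) = au^3 + bu^2 + cu + d. Substituting each data point gives a linear system:
  a + b + c + d = -10
  27a + 9b + 3c + d = -102
  125a + 25b + 5c + d = -378
  343a + 49b + 7c + d = -934
Solving the system yields a = -2, b = -5, c = 0, d = -3.
So g(u) = -2u^3 - 5u^2 - 3.
Check: g(3) = -102. ✓

g(u) = -2u^3 - 5u^2 - 3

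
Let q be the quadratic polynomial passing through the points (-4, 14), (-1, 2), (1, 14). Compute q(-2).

Write q(t) = at^2 + bt + c. Substituting each data point gives a linear system:
  16a - 4b + c = 14
  a - b + c = 2
  a + b + c = 14
Solving the system yields a = 2, b = 6, c = 6.
So q(t) = 2t^2 + 6t + 6.
Then q(-2) = 2.

2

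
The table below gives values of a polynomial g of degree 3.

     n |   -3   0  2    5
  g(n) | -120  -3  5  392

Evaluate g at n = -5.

-548

Using the Lagrange interpolation formula with nodes -3, 0, 2, 5:
  L_0(n) = n(n - 2)(n - 5) / -120
  L_1(n) = (n + 3)(n - 2)(n - 5) / 30
  L_2(n) = (n + 3)n(n - 5) / -30
  L_3(n) = (n + 3)n(n - 2) / 120
Then g(n) = -120·L_0(n) - 3·L_1(n) + 5·L_2(n) + 392·L_3(n).
Expanding and collecting terms gives g(n) = 4n^3 - 3n^2 - 6n - 3.
Evaluating at n = -5: g(-5) = -548.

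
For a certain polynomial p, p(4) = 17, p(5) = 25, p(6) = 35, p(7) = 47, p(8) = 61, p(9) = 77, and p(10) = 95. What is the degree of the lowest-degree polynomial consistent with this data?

2

Forward differences of the values at t = 4, 5, 6, 7, 8, 9, 10:
  p  : 17  25  35  47  61  77  95
  Δ  : 8  10  12  14  16  18
  Δ^2: 2  2  2  2  2
  Δ^3: 0  0  0  0
  Δ^4: 0  0  0
  Δ^5: 0  0
  Δ^6: 0
The second differences are constant (2) and nonzero, while all higher differences vanish, so the minimal degree is 2.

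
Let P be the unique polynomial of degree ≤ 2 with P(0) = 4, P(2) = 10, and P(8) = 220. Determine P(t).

P(t) = 4t^2 - 5t + 4

Write P(t) = at^2 + bt + c. Substituting each data point gives a linear system:
  c = 4
  4a + 2b + c = 10
  64a + 8b + c = 220
Solving the system yields a = 4, b = -5, c = 4.
So P(t) = 4t² - 5t + 4.
Check: P(2) = 10. ✓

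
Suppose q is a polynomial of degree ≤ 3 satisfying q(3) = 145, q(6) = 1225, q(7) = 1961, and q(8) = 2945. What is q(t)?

q(t) = 6t^3 - 2t^2 + 1

Write q(t) = at^3 + bt^2 + ct + d. Substituting each data point gives a linear system:
  27a + 9b + 3c + d = 145
  216a + 36b + 6c + d = 1225
  343a + 49b + 7c + d = 1961
  512a + 64b + 8c + d = 2945
Solving the system yields a = 6, b = -2, c = 0, d = 1.
So q(t) = 6t^3 - 2t^2 + 1.
Check: q(6) = 1225. ✓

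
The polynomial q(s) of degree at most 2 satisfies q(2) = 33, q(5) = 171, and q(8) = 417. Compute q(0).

Forward differences of the values at s = 2, 5, 8:
  q  : 33  171  417
  Δ  : 138  246
  Δ^2: 108
The second differences are constant, confirming degree 2.
Interpolating (Newton forward form) and evaluating at s = 0 gives q(0) = 1.

1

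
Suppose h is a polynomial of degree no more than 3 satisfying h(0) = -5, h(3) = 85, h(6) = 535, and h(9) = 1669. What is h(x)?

h(x) = 2x^3 + 2x^2 + 6x - 5

Write h(x) = ax^3 + bx^2 + cx + d. Substituting each data point gives a linear system:
  d = -5
  27a + 9b + 3c + d = 85
  216a + 36b + 6c + d = 535
  729a + 81b + 9c + d = 1669
Solving the system yields a = 2, b = 2, c = 6, d = -5.
So h(x) = 2x³ + 2x² + 6x - 5.
Check: h(9) = 1669. ✓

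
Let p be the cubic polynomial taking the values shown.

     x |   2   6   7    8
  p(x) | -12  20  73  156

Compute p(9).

Using the Lagrange interpolation formula with nodes 2, 6, 7, 8:
  L_0(x) = (x - 6)(x - 7)(x - 8) / -120
  L_1(x) = (x - 2)(x - 7)(x - 8) / 8
  L_2(x) = (x - 2)(x - 6)(x - 8) / -5
  L_3(x) = (x - 2)(x - 6)(x - 7) / 12
Then p(x) = -12·L_0(x) + 20·L_1(x) + 73·L_2(x) + 156·L_3(x).
Expanding and collecting terms gives p(x) = x^3 - 6x^2 + 4x - 4.
Evaluating at x = 9: p(9) = 275.

275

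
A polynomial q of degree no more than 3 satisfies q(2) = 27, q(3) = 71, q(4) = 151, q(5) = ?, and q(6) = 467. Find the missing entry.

The 4 known points determine the degree-3 polynomial uniquely.
Write q(s) = as^3 + bs^2 + cs + d. Substituting each data point gives a linear system:
  8a + 4b + 2c + d = 27
  27a + 9b + 3c + d = 71
  64a + 16b + 4c + d = 151
  216a + 36b + 6c + d = 467
Solving the system yields a = 2, b = 0, c = 6, d = -1.
So q(s) = 2s³ + 6s - 1.
Then q(5) = 279.

279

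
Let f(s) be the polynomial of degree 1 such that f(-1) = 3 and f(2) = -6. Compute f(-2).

Write f(s) = as + b. Substituting each data point gives a linear system:
  -a + b = 3
  2a + b = -6
Solving the system yields a = -3, b = 0.
So f(s) = -3s.
Then f(-2) = 6.

6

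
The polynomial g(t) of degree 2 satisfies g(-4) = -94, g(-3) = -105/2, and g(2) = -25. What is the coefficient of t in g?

-1/2

Write g(t) = at^2 + bt + c. Substituting each data point gives a linear system:
  16a - 4b + c = -94
  9a - 3b + c = -105/2
  4a + 2b + c = -25
Solving the system yields a = -6, b = -1/2, c = 0.
So g(t) = -6t² - (1/2)t.
The coefficient of t is -1/2.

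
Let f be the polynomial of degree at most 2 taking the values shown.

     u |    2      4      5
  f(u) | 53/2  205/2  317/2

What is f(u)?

f(u) = 6u^2 + 2u - 3/2

Using the Lagrange interpolation formula with nodes 2, 4, 5:
  L_0(u) = (u - 4)(u - 5) / 6
  L_1(u) = (u - 2)(u - 5) / -2
  L_2(u) = (u - 2)(u - 4) / 3
Then f(u) = 53/2·L_0(u) + 205/2·L_1(u) + 317/2·L_2(u).
Expanding and collecting terms gives f(u) = 6u^2 + 2u - 3/2.
Check: f(4) = 205/2. ✓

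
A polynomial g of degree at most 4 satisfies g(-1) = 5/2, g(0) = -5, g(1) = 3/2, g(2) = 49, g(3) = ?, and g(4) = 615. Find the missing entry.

425/2

The 5 known points determine the degree-4 polynomial uniquely.
Write g(s) = as^4 + bs^3 + cs^2 + ds + e. Substituting each data point gives a linear system:
  a - b + c - d + e = 5/2
  e = -5
  a + b + c + d + e = 3/2
  16a + 8b + 4c + 2d + e = 49
  256a + 64b + 16c + 4d + e = 615
Solving the system yields a = 2, b = 1/2, c = 5, d = -1, e = -5.
So g(s) = 2s^4 + (1/2)s^3 + 5s^2 - s - 5.
Then g(3) = 425/2.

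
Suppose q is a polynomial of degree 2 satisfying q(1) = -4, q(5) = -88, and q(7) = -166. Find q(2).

-16

Write q(x) = ax^2 + bx + c. Substituting each data point gives a linear system:
  a + b + c = -4
  25a + 5b + c = -88
  49a + 7b + c = -166
Solving the system yields a = -3, b = -3, c = 2.
So q(x) = -3x² - 3x + 2.
Then q(2) = -16.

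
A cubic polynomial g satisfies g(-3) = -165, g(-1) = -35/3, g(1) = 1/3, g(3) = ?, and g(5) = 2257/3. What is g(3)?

On equispaced nodes a degree-3 polynomial has vanishing fourth forward difference, so
  g(-3) - 4·g(-1) + 6·g(1) - 4·g(3) + g(5) = 0.
Substituting the known values and solving for g(3):
  -4·g(3) = -636
  g(3) = 159.

159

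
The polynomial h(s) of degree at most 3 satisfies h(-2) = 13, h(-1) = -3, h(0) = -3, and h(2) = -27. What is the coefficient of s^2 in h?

Write h(s) = as^3 + bs^2 + cs + d. Substituting each data point gives a linear system:
  -8a + 4b - 2c + d = 13
  -a + b - c + d = -3
  d = -3
  8a + 4b + 2c + d = -27
Solving the system yields a = -3, b = -1, c = 2, d = -3.
So h(s) = -3s^3 - s^2 + 2s - 3.
The coefficient of s^2 is -1.

-1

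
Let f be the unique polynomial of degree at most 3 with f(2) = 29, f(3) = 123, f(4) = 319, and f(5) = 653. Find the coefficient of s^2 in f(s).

Write f(s) = as^3 + bs^2 + cs + d. Substituting each data point gives a linear system:
  8a + 4b + 2c + d = 29
  27a + 9b + 3c + d = 123
  64a + 16b + 4c + d = 319
  125a + 25b + 5c + d = 653
Solving the system yields a = 6, b = -3, c = -5, d = 3.
So f(s) = 6s^3 - 3s^2 - 5s + 3.
The coefficient of s^2 is -3.

-3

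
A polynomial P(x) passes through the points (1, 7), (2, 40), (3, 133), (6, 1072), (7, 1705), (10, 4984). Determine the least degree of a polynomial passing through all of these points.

3

Divided differences on the nodes 1, 2, 3, 6, 7, 10:
  order 0: 7  40  133  1072  1705  4984
  order 1: 33  93  313  633  1093
  order 2: 30  55  80  115
  order 3: 5  5  5
  order 4: 0  0
  order 5: 0
The order-3 divided differences are all 5 (nonzero) and every higher order vanishes, so the data lies on a polynomial of degree exactly 3.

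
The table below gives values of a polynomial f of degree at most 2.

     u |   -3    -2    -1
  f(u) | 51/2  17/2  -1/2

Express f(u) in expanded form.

f(u) = 4u^2 + 3u - 3/2

Using the Lagrange interpolation formula with nodes -3, -2, -1:
  L_0(u) = (u + 2)(u + 1) / 2
  L_1(u) = (u + 3)(u + 1) / -1
  L_2(u) = (u + 3)(u + 2) / 2
Then f(u) = 51/2·L_0(u) + 17/2·L_1(u) - 1/2·L_2(u).
Expanding and collecting terms gives f(u) = 4u^2 + 3u - 3/2.
Check: f(-3) = 51/2. ✓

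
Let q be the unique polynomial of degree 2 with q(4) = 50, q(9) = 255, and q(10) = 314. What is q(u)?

q(u) = 3u^2 + 2u - 6

Write q(u) = au^2 + bu + c. Substituting each data point gives a linear system:
  16a + 4b + c = 50
  81a + 9b + c = 255
  100a + 10b + c = 314
Solving the system yields a = 3, b = 2, c = -6.
So q(u) = 3u^2 + 2u - 6.
Check: q(9) = 255. ✓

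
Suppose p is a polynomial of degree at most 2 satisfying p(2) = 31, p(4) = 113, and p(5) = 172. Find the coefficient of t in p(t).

5

Write p(t) = at^2 + bt + c. Substituting each data point gives a linear system:
  4a + 2b + c = 31
  16a + 4b + c = 113
  25a + 5b + c = 172
Solving the system yields a = 6, b = 5, c = -3.
So p(t) = 6t^2 + 5t - 3.
The coefficient of t is 5.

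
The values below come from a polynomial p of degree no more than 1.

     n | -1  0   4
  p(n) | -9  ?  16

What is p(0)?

-4

The 2 known points determine the degree-1 polynomial uniquely.
Write p(n) = an + b. Substituting each data point gives a linear system:
  -a + b = -9
  4a + b = 16
Solving the system yields a = 5, b = -4.
So p(n) = 5n - 4.
Then p(0) = -4.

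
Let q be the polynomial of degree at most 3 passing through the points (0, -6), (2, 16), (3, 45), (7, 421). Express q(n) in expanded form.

q(n) = n^3 + n^2 + 5n - 6

Write q(n) = an^3 + bn^2 + cn + d. Substituting each data point gives a linear system:
  d = -6
  8a + 4b + 2c + d = 16
  27a + 9b + 3c + d = 45
  343a + 49b + 7c + d = 421
Solving the system yields a = 1, b = 1, c = 5, d = -6.
So q(n) = n³ + n² + 5n - 6.
Check: q(7) = 421. ✓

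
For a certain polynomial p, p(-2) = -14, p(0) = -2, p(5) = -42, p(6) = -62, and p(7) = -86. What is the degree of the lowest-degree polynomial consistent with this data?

Divided differences on the nodes -2, 0, 5, 6, 7:
  order 0: -14  -2  -42  -62  -86
  order 1: 6  -8  -20  -24
  order 2: -2  -2  -2
  order 3: 0  0
  order 4: 0
The order-2 divided differences are all -2 (nonzero) and every higher order vanishes, so the data lies on a polynomial of degree exactly 2.

2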